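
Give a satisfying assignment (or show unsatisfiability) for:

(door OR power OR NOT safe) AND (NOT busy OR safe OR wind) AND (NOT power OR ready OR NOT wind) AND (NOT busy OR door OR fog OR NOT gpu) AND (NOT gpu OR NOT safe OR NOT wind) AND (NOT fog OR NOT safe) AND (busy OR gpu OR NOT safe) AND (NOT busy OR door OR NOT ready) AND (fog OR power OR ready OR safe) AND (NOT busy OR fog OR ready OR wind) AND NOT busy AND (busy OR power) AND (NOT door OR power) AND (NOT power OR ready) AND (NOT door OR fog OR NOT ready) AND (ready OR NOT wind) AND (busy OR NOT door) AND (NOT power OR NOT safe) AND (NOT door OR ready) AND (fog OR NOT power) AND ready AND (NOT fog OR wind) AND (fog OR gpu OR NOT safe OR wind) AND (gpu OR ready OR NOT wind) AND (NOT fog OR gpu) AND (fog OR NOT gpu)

Unit clause (NOT busy) forces busy = False.
In (busy OR power) only power is left, so power = True.
In (NOT power OR ready) only ready is left, so ready = True.
In (busy OR NOT door) only NOT door is left, so door = False.
In (NOT power OR NOT safe) only NOT safe is left, so safe = False.
In (fog OR NOT power) only fog is left, so fog = True.
In (NOT fog OR wind) only wind is left, so wind = True.
In (NOT fog OR gpu) only gpu is left, so gpu = True.
All clauses satisfied.

fog = True, door = False, power = True, safe = False, gpu = True, ready = True, wind = True, busy = False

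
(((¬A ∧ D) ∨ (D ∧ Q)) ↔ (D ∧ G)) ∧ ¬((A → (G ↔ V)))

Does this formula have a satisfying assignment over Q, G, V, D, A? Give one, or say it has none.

Q = False, G = True, V = False, D = False, A = True

  ((¬A ∧ D) ∨ (D ∧ Q)) ↔ (D ∧ G) = True
    (¬A ∧ D) ∨ (D ∧ Q) = False
      ¬A ∧ D = False
        ¬A = False
      D ∧ Q = False
    D ∧ G = False
  ¬((A → (G ↔ V))) = True
    A → (G ↔ V) = False
      G ↔ V = False
Both conjuncts True, so the formula holds.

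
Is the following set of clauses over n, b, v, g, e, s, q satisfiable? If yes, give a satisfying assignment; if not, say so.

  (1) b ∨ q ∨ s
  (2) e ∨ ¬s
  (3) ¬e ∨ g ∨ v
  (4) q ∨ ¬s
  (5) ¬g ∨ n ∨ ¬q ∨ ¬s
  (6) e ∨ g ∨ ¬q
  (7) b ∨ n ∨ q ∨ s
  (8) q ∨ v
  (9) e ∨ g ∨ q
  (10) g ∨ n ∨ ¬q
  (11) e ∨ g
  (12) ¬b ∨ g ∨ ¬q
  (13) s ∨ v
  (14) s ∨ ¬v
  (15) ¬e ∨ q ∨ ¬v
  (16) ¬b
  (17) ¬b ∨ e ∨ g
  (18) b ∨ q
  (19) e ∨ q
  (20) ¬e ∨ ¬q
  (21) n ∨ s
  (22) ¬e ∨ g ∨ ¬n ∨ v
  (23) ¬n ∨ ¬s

Case s = True:
  (e ∨ ¬s) forces e = True.
  (q ∨ ¬s) forces q = True.
  Clause (¬e ∨ ¬q) is falsified — contradiction.
Case s = False:
  (s ∨ v) forces v = True.
  Clause (s ∨ ¬v) is falsified — contradiction.
Both cases fail, so the formula is unsatisfiable.

UNSATISFIABLE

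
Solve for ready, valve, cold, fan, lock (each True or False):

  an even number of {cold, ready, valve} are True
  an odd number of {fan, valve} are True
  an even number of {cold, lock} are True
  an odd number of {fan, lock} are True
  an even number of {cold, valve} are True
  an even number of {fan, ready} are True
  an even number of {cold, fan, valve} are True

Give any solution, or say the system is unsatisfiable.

ready=F, valve=T, cold=T, fan=F, lock=T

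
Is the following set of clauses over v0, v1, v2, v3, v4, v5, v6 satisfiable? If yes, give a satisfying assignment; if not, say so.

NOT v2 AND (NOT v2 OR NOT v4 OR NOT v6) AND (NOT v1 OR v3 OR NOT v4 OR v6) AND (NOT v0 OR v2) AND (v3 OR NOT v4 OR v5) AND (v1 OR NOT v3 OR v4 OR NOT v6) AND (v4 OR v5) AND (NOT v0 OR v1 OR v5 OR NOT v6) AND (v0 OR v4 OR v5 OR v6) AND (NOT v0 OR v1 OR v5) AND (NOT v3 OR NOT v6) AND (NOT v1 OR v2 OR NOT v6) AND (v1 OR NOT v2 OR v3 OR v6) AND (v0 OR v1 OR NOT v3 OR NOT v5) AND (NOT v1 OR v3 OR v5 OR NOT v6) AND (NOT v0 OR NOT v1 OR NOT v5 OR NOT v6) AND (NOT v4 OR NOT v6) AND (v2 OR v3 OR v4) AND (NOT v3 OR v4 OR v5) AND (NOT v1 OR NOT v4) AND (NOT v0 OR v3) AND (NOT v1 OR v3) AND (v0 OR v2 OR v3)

Unit clause (NOT v2) forces v2 = False.
In (NOT v0 OR v2) only NOT v0 is left, so v0 = False.
In (v0 OR v2 OR v3) only v3 is left, so v3 = True.
In (NOT v3 OR NOT v6) only NOT v6 is left, so v6 = False.
Set v1 = True.
  then (NOT v1 OR NOT v4) forces v4 = False.
  then (v4 OR v5) forces v5 = True.
All clauses satisfied.

v0 = False; v1 = True; v2 = False; v3 = True; v4 = False; v5 = True; v6 = False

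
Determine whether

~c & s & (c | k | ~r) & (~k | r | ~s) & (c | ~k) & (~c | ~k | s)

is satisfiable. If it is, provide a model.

Unit clause (~c) forces c = False.
Unit clause (s) forces s = True.
In (c | ~k) only ~k is left, so k = False.
In (c | k | ~r) only ~r is left, so r = False.
Check each clause:
  (~c): ~c holds.
  (s): s holds.
  (c | k | ~r): ~r holds.
  (~k | r | ~s): ~k holds.
  (c | ~k): ~k holds.
  (~c | ~k | s): ~c holds.
All clauses satisfied.

c = False; s = True; r = False; k = False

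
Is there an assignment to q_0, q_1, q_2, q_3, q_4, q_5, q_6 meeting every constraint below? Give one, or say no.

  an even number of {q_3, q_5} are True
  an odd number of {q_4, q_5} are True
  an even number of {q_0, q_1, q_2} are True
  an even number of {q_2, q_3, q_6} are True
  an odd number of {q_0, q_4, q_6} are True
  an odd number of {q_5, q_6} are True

q_0=T; q_1=F; q_2=T; q_3=T; q_4=F; q_5=T; q_6=F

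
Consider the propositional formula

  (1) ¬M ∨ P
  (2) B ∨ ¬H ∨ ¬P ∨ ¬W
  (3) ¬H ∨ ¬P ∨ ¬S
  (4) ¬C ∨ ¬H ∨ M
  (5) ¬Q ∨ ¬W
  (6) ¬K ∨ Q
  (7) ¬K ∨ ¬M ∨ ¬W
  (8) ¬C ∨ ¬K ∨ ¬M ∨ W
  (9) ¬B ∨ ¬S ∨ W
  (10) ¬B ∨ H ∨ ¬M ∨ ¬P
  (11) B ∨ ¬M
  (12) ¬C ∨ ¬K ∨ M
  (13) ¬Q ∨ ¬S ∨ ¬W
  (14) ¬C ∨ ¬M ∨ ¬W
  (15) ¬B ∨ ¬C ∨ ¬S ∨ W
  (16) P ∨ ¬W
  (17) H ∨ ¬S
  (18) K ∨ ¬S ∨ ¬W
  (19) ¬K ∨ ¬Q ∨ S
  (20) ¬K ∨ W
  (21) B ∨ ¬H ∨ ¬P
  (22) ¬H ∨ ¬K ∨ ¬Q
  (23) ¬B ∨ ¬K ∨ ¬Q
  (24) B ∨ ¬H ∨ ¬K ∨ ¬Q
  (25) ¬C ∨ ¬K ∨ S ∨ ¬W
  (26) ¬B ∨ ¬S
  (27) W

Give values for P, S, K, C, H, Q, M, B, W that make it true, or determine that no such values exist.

P = True; S = False; K = False; C = True; H = False; Q = False; M = False; B = True; W = True

Unit clause (W) forces W = True.
In (¬Q ∨ ¬W) only ¬Q is left, so Q = False.
In (¬K ∨ Q) only ¬K is left, so K = False.
In (P ∨ ¬W) only P is left, so P = True.
In (K ∨ ¬S ∨ ¬W) only ¬S is left, so S = False.
Set C = True.
  then (¬C ∨ ¬M ∨ ¬W) forces M = False.
  then (¬C ∨ ¬H ∨ M) forces H = False.
Set B = True.
All clauses satisfied.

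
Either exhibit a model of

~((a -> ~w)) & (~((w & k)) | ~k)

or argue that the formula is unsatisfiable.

a: True, k: False, w: True

  ~((a -> ~w)) = True
    a -> ~w = False
      ~w = False
  ~((w & k)) | ~k = True
    ~((w & k)) = True
      w & k = False
    ~k = True
Both conjuncts True, so the formula holds.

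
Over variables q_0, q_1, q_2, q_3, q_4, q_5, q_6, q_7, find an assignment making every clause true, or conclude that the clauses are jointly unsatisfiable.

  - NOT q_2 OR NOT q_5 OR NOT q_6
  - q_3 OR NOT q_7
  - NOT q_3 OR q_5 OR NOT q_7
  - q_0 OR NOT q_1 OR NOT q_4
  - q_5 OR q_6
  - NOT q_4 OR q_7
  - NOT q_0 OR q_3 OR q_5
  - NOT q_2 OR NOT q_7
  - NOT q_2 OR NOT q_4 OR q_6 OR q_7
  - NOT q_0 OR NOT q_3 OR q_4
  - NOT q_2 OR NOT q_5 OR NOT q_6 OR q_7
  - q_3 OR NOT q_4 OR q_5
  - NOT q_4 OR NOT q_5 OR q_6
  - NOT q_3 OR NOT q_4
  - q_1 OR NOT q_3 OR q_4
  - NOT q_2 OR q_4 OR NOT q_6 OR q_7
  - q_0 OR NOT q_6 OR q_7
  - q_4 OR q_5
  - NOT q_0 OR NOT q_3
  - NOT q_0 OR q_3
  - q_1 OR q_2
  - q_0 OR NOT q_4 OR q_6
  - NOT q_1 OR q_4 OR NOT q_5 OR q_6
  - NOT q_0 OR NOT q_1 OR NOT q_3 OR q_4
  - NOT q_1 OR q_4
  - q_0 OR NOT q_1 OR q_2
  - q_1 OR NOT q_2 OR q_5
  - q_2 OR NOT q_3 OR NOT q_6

q_0=F; q_1=F; q_2=T; q_3=F; q_4=F; q_5=T; q_6=F; q_7=F

Try q_0 = True:
  (NOT q_0 OR NOT q_3) forces q_3 = False.
  clause (NOT q_0 OR q_3) is falsified — backtrack.
So q_0 = False.
Try q_1 = True:
  (q_0 OR NOT q_1 OR NOT q_4) forces q_4 = False.
  clause (NOT q_1 OR q_4) is falsified — backtrack.
So q_1 = False.
  then (q_1 OR q_2) forces q_2 = True.
  then (q_1 OR NOT q_2 OR q_5) forces q_5 = True.
  then (NOT q_2 OR NOT q_5 OR NOT q_6) forces q_6 = False.
  then (NOT q_2 OR NOT q_7) forces q_7 = False.
  then (NOT q_2 OR NOT q_4 OR q_6 OR q_7) forces q_4 = False.
  then (q_1 OR NOT q_3 OR q_4) forces q_3 = False.
All clauses satisfied.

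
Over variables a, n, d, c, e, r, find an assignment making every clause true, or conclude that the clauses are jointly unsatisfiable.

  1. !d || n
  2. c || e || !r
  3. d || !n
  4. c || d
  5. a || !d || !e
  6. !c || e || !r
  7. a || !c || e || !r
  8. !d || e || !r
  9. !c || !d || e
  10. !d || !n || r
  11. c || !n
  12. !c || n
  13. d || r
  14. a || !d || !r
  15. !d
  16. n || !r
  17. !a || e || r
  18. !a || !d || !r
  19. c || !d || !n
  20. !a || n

Case d = True:
  Clause (!d) is falsified — contradiction.
Case d = False:
  (d || !n) forces n = False.
  (c || d) forces c = True.
  Clause (!c || n) is falsified — contradiction.
Both cases fail, so the formula is unsatisfiable.

Unsatisfiable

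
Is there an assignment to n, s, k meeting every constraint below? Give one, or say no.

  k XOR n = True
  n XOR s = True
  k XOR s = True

Unsatisfiable — no assignment works.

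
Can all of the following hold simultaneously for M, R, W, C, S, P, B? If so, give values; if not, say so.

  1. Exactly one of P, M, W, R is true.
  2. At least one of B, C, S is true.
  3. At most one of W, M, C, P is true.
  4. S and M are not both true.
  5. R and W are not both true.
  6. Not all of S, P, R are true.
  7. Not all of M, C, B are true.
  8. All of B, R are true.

M=F, R=T, W=F, C=F, S=F, P=F, B=T

  (1) {P, M, W, R}: 1 true — exactly one ✓
  (2) {B, C, S}: 1 true — at least one ✓
  (3) {W, M, C, P}: 0 true — at most one ✓
  (4) S=F, M=F — not both ✓
  (5) R=T, W=F — not both ✓
  (6) {S, P, R}: 1/3 true — not all ✓
  (7) {M, C, B}: 1/3 true — not all ✓
  (8) {B, R}: all 2 true ✓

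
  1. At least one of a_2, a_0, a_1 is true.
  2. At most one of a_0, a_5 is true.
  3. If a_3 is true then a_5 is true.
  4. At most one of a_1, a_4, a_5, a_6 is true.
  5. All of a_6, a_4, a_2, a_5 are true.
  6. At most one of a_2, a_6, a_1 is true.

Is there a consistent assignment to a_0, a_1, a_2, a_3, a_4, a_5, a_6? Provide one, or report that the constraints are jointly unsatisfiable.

Case a_2 = True:
  (5) forces a_6 = True.
  Constraint (6) is violated (a_2=T, a_6=T) — contradiction.
Case a_2 = False:
  Constraint (5) is violated (a_2=F) — contradiction.
Both cases fail — unsatisfiable.

The formula is unsatisfiable.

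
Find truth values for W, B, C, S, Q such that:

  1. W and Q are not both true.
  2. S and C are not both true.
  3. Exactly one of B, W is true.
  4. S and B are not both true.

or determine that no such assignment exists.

W = False, B = True, C = False, S = False, Q = False

  (1) W=F, Q=F — not both ✓
  (2) S=F, C=F — not both ✓
  (3) {B, W}: 1 true — exactly one ✓
  (4) S=F, B=T — not both ✓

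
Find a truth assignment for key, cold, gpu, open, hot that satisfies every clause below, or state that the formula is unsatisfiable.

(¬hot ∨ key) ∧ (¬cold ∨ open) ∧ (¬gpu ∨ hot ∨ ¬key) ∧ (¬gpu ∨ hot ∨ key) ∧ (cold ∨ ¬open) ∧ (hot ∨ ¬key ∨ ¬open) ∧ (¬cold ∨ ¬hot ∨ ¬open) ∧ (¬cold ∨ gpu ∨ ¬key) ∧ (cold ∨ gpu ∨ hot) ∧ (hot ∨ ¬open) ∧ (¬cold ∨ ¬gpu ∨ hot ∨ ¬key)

Try key = False:
  (¬hot ∨ key) forces hot = False.
  (¬gpu ∨ hot ∨ key) forces gpu = False.
  (cold ∨ gpu ∨ hot) forces cold = True.
  (¬cold ∨ open) forces open = True.
  clause (hot ∨ ¬open) is falsified — backtrack.
So key = True.
Set cold = False.
  then (cold ∨ ¬open) forces open = False.
Set gpu = False.
  then (cold ∨ gpu ∨ hot) forces hot = True.
All clauses satisfied.

key: True; cold: False; gpu: False; open: False; hot: True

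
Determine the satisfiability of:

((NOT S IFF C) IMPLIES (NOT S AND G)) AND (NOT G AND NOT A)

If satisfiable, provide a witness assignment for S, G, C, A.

S = False, G = False, C = False, A = False

  (NOT S IFF C) IMPLIES (NOT S AND G) = True
    NOT S IFF C = False
      NOT S = True
    NOT S AND G = False
      NOT S = True
  NOT G AND NOT A = True
    NOT G = True
    NOT A = True
Both conjuncts True, so the formula holds.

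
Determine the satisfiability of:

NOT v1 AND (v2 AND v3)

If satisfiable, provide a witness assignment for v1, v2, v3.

v1 = False; v2 = True; v3 = True

  NOT v1 = True
  v2 AND v3 = True
Both conjuncts True, so the formula holds.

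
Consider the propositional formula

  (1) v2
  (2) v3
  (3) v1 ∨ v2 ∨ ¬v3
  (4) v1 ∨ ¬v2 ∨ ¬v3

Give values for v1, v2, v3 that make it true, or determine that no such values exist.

Unit clause (v2) forces v2 = True.
Unit clause (v3) forces v3 = True.
In (v1 ∨ ¬v2 ∨ ¬v3) only v1 is left, so v1 = True.
Check each clause:
  (v2): v2 holds.
  (v3): v3 holds.
  (v1 ∨ v2 ∨ ¬v3): v1 holds.
  (v1 ∨ ¬v2 ∨ ¬v3): v1 holds.
All clauses satisfied.

v1 = True, v2 = True, v3 = True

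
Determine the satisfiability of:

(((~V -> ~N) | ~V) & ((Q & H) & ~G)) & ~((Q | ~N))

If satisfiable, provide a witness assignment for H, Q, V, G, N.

Case Q = True: the conjunct ~((Q | ~N)) becomes ~((True | ~N)) = False.
Case Q = False: the conjunct Q is False.
Both cases fail — unsatisfiable.

UNSATISFIABLE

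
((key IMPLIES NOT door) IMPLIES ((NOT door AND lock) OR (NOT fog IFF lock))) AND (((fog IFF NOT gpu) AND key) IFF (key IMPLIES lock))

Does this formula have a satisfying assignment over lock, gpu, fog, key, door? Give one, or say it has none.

lock: True, gpu: False, fog: True, key: True, door: False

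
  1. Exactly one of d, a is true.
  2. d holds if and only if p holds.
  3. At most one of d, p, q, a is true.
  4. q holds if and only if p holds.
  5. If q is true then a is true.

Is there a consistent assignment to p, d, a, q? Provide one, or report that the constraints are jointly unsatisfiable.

p: False; d: False; a: True; q: False

  (1) {d, a}: 1 true — exactly one ✓
  (2) d=F, p=F — same ✓
  (3) {d, p, q, a}: 1 true — at most one ✓
  (4) q=F, p=F — same ✓
  (5) q=F ⇒ a: vacuous ✓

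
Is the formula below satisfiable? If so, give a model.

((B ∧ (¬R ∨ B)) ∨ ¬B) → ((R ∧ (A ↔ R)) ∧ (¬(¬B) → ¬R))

B=F; R=T; A=T

  ((B ∧ (¬R ∨ B)) ∨ ¬B) → ((R ∧ (A ↔ R)) ∧ (¬(¬B) → ¬R)) = True
    (B ∧ (¬R ∨ B)) ∨ ¬B = True
      B ∧ (¬R ∨ B) = False
        ¬R ∨ B = False
          ¬R = False
      ¬B = True
    (R ∧ (A ↔ R)) ∧ (¬(¬B) → ¬R) = True
      R ∧ (A ↔ R) = True
        A ↔ R = True
      ¬(¬B) → ¬R = True
        ¬(¬B) = False
          ¬B = True
        ¬R = False
The formula evaluates to True.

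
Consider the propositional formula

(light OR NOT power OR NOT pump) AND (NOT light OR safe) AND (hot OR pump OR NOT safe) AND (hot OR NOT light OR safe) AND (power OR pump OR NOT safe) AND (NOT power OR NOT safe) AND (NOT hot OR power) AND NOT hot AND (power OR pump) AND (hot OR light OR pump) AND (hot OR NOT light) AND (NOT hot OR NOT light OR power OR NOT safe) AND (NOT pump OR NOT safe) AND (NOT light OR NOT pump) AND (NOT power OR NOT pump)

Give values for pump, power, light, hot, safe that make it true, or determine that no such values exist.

pump=T, power=F, light=F, hot=F, safe=F

Unit clause (NOT hot) forces hot = False.
In (hot OR NOT light) only NOT light is left, so light = False.
In (hot OR light OR pump) only pump is left, so pump = True.
In (NOT pump OR NOT safe) only NOT safe is left, so safe = False.
In (NOT power OR NOT pump) only NOT power is left, so power = False.
All clauses satisfied.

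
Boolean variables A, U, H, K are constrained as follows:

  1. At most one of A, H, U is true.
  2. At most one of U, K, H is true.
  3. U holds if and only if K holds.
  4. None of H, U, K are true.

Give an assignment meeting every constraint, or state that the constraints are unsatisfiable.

A: False; U: False; H: False; K: False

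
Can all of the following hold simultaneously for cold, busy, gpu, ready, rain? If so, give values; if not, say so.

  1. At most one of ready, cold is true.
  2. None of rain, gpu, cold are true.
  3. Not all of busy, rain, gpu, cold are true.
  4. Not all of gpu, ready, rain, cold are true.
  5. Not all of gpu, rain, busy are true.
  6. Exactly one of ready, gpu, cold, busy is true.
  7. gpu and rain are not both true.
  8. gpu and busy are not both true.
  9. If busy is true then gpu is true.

cold: False, busy: False, gpu: False, ready: True, rain: False

  (1) {ready, cold}: 1 true — at most one ✓
  (2) {rain, gpu, cold}: 0 true — none ✓
  (3) {busy, rain, gpu, cold}: 0/4 true — not all ✓
  (4) {gpu, ready, rain, cold}: 1/4 true — not all ✓
  (5) {gpu, rain, busy}: 0/3 true — not all ✓
  (6) {ready, gpu, cold, busy}: 1 true — exactly one ✓
  (7) gpu=F, rain=F — not both ✓
  (8) gpu=F, busy=F — not both ✓
  (9) busy=F ⇒ gpu: vacuous ✓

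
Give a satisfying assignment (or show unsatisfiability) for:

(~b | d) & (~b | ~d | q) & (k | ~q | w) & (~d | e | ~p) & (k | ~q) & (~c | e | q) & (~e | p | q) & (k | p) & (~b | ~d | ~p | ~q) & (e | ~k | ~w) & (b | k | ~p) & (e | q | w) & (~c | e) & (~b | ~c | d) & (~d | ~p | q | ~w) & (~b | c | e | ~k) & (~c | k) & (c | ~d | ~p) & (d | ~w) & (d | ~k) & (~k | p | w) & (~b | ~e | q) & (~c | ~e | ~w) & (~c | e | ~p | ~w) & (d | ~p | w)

e=T, q=T, w=T, p=F, b=T, d=T, k=T, c=F

Set e = True.
Set q = True.
  then (k | ~q) forces k = True.
  then (d | ~k) forces d = True.
Set w = True.
  then (~c | ~e | ~w) forces c = False.
  then (c | ~d | ~p) forces p = False.
Set b = True.
All clauses satisfied.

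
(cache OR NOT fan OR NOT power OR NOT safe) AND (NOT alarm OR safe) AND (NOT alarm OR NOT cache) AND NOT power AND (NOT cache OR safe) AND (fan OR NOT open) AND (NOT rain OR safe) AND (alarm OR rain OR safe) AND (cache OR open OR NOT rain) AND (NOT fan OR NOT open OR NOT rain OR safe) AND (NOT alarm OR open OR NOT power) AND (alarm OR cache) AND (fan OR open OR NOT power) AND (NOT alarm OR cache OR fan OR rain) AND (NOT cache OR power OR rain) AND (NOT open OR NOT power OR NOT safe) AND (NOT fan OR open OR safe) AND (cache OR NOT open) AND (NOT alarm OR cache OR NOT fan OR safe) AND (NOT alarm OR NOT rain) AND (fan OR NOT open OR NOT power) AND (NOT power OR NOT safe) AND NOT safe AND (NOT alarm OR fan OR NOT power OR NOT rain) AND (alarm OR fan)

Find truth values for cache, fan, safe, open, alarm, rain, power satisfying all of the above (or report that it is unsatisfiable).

The formula is unsatisfiable.

Case safe = True:
  Clause (NOT safe) is falsified — contradiction.
Case safe = False:
  (NOT alarm OR safe) forces alarm = False.
  (NOT power) forces power = False.
  (NOT cache OR safe) forces cache = False.
  Clause (alarm OR cache) is falsified — contradiction.
Both cases fail, so the formula is unsatisfiable.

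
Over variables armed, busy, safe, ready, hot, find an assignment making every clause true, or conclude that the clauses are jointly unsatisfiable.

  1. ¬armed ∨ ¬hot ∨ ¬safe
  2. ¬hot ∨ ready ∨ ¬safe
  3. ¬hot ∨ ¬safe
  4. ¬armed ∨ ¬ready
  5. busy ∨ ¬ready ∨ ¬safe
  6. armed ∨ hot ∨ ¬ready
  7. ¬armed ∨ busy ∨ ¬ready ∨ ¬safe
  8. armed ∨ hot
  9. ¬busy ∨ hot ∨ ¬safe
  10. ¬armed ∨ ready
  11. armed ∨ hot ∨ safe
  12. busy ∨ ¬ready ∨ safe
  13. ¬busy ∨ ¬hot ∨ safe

armed=F, busy=F, safe=F, ready=F, hot=T

Try armed = True:
  (¬armed ∨ ¬ready) forces ready = False.
  clause (¬armed ∨ ready) is falsified — backtrack.
So armed = False.
  then (armed ∨ hot) forces hot = True.
  then (¬hot ∨ ¬safe) forces safe = False.
  then (¬busy ∨ ¬hot ∨ safe) forces busy = False.
  then (busy ∨ ¬ready ∨ safe) forces ready = False.
All clauses satisfied.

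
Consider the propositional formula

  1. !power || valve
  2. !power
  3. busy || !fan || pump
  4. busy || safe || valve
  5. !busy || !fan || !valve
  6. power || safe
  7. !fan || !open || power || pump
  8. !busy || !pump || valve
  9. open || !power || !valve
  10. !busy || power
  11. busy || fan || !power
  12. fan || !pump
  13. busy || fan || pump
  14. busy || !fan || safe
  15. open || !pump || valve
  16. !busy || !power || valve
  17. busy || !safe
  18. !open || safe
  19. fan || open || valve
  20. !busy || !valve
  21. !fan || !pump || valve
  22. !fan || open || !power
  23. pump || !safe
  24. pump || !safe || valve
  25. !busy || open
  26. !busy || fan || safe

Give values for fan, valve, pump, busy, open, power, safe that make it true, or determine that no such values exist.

Unsatisfiable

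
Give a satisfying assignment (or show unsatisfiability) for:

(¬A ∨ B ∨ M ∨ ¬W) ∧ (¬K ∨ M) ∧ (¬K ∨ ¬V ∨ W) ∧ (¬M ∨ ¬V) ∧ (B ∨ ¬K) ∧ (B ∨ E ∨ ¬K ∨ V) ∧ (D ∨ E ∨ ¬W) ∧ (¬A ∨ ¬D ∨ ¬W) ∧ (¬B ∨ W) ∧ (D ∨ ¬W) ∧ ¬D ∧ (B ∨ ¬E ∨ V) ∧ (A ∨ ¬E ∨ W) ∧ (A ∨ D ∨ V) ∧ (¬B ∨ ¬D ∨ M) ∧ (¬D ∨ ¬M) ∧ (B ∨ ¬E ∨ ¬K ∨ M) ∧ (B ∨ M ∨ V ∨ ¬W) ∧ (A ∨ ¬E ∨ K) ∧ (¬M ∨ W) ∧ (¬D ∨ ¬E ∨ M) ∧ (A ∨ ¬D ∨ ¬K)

Unit clause (¬D) forces D = False.
In (D ∨ ¬W) only ¬W is left, so W = False.
In (¬M ∨ W) only ¬M is left, so M = False.
In (¬K ∨ M) only ¬K is left, so K = False.
In (¬B ∨ W) only ¬B is left, so B = False.
Set A = True.
Set V = True.
Set E = True.
All clauses satisfied.

W=F, K=F, A=T, V=T, M=F, E=T, D=F, B=F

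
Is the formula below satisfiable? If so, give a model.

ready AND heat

heat = True, ready = True

Both conjuncts True, so the formula holds.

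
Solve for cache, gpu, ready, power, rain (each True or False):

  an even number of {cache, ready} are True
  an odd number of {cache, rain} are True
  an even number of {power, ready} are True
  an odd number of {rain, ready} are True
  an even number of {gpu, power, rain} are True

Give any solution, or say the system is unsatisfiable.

cache = False, gpu = True, ready = False, power = False, rain = True

{cache, ready}: 0 true → even ✓
{cache, rain}: 1 true → odd ✓
{power, ready}: 0 true → even ✓
{rain, ready}: 1 true → odd ✓
{gpu, power, rain}: 2 true → even ✓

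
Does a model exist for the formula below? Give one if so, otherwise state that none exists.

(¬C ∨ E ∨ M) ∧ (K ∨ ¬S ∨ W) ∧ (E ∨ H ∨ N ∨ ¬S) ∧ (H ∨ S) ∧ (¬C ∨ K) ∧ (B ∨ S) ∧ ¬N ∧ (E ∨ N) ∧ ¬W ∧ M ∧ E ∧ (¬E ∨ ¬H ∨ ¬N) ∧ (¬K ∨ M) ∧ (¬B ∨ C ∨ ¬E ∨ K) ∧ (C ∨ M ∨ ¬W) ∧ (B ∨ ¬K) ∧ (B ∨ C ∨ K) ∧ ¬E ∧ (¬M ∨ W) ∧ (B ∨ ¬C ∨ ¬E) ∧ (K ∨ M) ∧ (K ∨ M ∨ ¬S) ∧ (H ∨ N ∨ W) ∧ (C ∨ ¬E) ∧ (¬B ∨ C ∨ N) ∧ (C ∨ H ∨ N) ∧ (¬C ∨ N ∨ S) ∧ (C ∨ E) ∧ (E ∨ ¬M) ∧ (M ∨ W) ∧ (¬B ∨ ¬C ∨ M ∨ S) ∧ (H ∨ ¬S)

No satisfying assignment exists.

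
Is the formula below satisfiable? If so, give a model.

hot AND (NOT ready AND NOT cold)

ready = False; hot = True; cold = False

  NOT ready AND NOT cold = True
    NOT ready = True
    NOT cold = True
Both conjuncts True, so the formula holds.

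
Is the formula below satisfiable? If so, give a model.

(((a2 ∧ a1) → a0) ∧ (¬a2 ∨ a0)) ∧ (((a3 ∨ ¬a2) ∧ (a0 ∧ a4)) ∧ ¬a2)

a0: True, a1: True, a2: False, a3: False, a4: True

  ((a2 ∧ a1) → a0) ∧ (¬a2 ∨ a0) = True
    (a2 ∧ a1) → a0 = True
      a2 ∧ a1 = False
    ¬a2 ∨ a0 = True
      ¬a2 = True
  ((a3 ∨ ¬a2) ∧ (a0 ∧ a4)) ∧ ¬a2 = True
    (a3 ∨ ¬a2) ∧ (a0 ∧ a4) = True
      a3 ∨ ¬a2 = True
        ¬a2 = True
      a0 ∧ a4 = True
    ¬a2 = True
Both conjuncts True, so the formula holds.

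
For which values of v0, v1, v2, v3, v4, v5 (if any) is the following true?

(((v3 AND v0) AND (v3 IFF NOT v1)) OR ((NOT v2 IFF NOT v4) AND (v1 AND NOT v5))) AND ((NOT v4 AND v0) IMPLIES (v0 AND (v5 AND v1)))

v0 = False, v1 = True, v2 = False, v3 = True, v4 = False, v5 = False

  ((v3 AND v0) AND (v3 IFF NOT v1)) OR ((NOT v2 IFF NOT v4) AND (v1 AND NOT v5)) = True
    (v3 AND v0) AND (v3 IFF NOT v1) = False
      v3 AND v0 = False
      v3 IFF NOT v1 = False
        NOT v1 = False
    (NOT v2 IFF NOT v4) AND (v1 AND NOT v5) = True
      NOT v2 IFF NOT v4 = True
        NOT v2 = True
        NOT v4 = True
      v1 AND NOT v5 = True
        NOT v5 = True
  (NOT v4 AND v0) IMPLIES (v0 AND (v5 AND v1)) = True
    NOT v4 AND v0 = False
      NOT v4 = True
    v0 AND (v5 AND v1) = False
      v5 AND v1 = False
Both conjuncts True, so the formula holds.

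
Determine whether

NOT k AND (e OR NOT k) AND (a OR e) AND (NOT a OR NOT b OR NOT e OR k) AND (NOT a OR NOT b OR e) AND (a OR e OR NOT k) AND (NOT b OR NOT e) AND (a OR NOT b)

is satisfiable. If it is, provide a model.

a = False; k = False; e = True; b = False

Unit clause (NOT k) forces k = False.
Set a = False.
  then (a OR e) forces e = True.
  then (NOT b OR NOT e) forces b = False.
Check each clause:
  (NOT k): NOT k holds.
  (e OR NOT k): e holds.
  (a OR e): e holds.
  (NOT a OR NOT b OR NOT e OR k): NOT a holds.
  (NOT a OR NOT b OR e): NOT a holds.
  (a OR e OR NOT k): e holds.
  (NOT b OR NOT e): NOT b holds.
  (a OR NOT b): NOT b holds.
All clauses satisfied.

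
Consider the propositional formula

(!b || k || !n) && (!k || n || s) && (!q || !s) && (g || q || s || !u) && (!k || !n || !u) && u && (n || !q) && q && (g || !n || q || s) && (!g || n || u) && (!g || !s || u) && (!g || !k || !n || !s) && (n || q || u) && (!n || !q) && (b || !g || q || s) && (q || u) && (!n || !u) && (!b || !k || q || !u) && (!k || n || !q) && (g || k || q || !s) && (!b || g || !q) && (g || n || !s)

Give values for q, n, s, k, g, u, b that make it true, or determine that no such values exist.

Case q = True:
  (!q || !s) forces s = False.
  (u) forces u = True.
  (n || !q) forces n = True.
  Clause (!n || !q) is falsified — contradiction.
Case q = False:
  Clause (q) is falsified — contradiction.
Both cases fail, so the formula is unsatisfiable.

UNSATISFIABLE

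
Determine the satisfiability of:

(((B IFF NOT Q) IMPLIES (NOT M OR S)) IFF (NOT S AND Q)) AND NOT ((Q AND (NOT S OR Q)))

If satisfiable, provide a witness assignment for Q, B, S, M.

Q=F, B=T, S=F, M=T

  ((B IFF NOT Q) IMPLIES (NOT M OR S)) IFF (NOT S AND Q) = True
    (B IFF NOT Q) IMPLIES (NOT M OR S) = False
      B IFF NOT Q = True
        NOT Q = True
      NOT M OR S = False
        NOT M = False
    NOT S AND Q = False
      NOT S = True
  NOT ((Q AND (NOT S OR Q))) = True
    Q AND (NOT S OR Q) = False
      NOT S OR Q = True
        NOT S = True
Both conjuncts True, so the formula holds.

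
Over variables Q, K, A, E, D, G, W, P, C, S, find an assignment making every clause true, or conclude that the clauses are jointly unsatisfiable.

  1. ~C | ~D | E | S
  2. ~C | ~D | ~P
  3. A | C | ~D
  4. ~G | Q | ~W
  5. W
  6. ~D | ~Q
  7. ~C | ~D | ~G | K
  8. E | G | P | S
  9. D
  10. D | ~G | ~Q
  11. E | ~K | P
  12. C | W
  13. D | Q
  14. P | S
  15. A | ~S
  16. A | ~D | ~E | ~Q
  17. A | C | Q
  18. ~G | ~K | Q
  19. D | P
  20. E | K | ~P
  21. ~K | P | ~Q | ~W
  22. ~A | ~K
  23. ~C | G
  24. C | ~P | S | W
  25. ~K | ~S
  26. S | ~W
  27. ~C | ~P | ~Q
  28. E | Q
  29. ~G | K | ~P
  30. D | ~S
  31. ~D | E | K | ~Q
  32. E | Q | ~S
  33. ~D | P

Q=F, K=F, A=T, E=T, D=T, G=F, W=T, P=T, C=F, S=T

Unit clause (W) forces W = True.
Unit clause (D) forces D = True.
In (S | ~W) only S is left, so S = True.
In (~D | P) only P is left, so P = True.
In (~C | ~D | ~P) only ~C is left, so C = False.
In (A | C | ~D) only A is left, so A = True.
In (~D | ~Q) only ~Q is left, so Q = False.
In (~A | ~K) only ~K is left, so K = False.
In (E | Q) only E is left, so E = True.
In (~G | K | ~P) only ~G is left, so G = False.
All clauses satisfied.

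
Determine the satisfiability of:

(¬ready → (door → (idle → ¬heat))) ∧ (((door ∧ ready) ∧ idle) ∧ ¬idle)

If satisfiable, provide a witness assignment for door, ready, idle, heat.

Unsatisfiable

Case idle = True: the conjunct ¬idle is False.
Case idle = False: the conjunct idle is False.
Both cases fail — unsatisfiable.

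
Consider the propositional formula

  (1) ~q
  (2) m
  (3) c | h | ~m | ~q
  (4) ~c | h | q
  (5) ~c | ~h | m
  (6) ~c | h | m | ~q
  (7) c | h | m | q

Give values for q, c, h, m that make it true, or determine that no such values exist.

q=F, c=F, h=T, m=T

Unit clause (~q) forces q = False.
Unit clause (m) forces m = True.
Set c = False.
Set h = True.
Check each clause:
  (~q): ~q holds.
  (m): m holds.
  (c | h | ~m | ~q): h holds.
  (~c | h | q): ~c holds.
  (~c | ~h | m): ~c holds.
  (~c | h | m | ~q): ~c holds.
  (c | h | m | q): h holds.
All clauses satisfied.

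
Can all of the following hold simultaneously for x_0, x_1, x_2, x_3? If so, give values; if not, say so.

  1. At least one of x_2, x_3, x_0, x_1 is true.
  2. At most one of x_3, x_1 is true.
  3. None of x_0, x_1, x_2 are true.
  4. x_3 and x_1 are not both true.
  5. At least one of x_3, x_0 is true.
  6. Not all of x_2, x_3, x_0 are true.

x_0 = False; x_1 = False; x_2 = False; x_3 = True

  (1) {x_2, x_3, x_0, x_1}: 1 true — at least one ✓
  (2) {x_3, x_1}: 1 true — at most one ✓
  (3) {x_0, x_1, x_2}: 0 true — none ✓
  (4) x_3=T, x_1=F — not both ✓
  (5) {x_3, x_0}: 1 true — at least one ✓
  (6) {x_2, x_3, x_0}: 1/3 true — not all ✓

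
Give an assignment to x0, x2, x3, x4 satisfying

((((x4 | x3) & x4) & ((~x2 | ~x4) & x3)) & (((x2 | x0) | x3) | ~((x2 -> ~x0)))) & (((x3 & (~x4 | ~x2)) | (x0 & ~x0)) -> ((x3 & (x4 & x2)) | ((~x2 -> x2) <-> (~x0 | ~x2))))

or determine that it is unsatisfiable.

Unsatisfiable — no assignment works.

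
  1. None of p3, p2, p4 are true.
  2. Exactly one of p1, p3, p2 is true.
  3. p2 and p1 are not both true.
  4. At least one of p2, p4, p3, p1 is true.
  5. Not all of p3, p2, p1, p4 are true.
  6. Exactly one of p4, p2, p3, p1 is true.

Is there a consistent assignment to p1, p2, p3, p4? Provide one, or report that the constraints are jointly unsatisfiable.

p1=T, p2=F, p3=F, p4=F

  (1) {p3, p2, p4}: 0 true — none ✓
  (2) {p1, p3, p2}: 1 true — exactly one ✓
  (3) p2=F, p1=T — not both ✓
  (4) {p2, p4, p3, p1}: 1 true — at least one ✓
  (5) {p3, p2, p1, p4}: 1/4 true — not all ✓
  (6) {p4, p2, p3, p1}: 1 true — exactly one ✓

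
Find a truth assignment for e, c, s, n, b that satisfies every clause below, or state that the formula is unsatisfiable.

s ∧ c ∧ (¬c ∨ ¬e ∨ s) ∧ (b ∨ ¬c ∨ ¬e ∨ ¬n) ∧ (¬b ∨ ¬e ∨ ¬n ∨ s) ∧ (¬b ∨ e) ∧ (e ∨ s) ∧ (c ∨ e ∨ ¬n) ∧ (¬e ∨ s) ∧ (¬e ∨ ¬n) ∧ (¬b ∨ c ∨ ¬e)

e: True, c: True, s: True, n: False, b: True

Unit clause (s) forces s = True.
Unit clause (c) forces c = True.
Set e = True.
  then (¬e ∨ ¬n) forces n = False.
Set b = True.
All clauses satisfied.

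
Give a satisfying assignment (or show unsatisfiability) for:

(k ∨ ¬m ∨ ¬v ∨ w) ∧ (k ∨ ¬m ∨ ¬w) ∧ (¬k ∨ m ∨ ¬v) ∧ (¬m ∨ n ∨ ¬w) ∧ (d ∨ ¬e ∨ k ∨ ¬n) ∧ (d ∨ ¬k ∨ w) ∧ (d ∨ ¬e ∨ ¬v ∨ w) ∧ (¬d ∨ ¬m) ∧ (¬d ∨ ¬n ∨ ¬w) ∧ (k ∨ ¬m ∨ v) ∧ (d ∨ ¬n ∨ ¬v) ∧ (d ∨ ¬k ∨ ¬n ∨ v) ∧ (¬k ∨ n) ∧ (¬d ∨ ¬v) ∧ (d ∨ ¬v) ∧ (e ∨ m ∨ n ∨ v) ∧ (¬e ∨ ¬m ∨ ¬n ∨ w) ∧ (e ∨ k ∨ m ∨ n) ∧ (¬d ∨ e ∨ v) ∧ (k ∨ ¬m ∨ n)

w = False, e = False, m = False, v = False, k = False, d = False, n = True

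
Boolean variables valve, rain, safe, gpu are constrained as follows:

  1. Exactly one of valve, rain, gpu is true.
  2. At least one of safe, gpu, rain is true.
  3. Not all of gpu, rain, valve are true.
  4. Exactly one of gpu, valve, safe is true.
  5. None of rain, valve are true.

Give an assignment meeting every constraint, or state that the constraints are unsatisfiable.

valve = False, rain = False, safe = False, gpu = True

  (1) {valve, rain, gpu}: 1 true — exactly one ✓
  (2) {safe, gpu, rain}: 1 true — at least one ✓
  (3) {gpu, rain, valve}: 1/3 true — not all ✓
  (4) {gpu, valve, safe}: 1 true — exactly one ✓
  (5) {rain, valve}: 0 true — none ✓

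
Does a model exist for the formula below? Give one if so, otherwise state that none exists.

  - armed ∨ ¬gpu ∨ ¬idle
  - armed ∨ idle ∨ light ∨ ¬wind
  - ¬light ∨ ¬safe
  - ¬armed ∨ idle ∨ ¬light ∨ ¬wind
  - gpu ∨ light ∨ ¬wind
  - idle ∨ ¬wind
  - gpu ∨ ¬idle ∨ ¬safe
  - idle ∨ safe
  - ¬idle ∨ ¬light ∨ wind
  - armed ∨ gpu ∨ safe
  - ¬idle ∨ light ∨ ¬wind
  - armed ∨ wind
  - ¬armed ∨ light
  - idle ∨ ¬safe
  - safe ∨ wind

armed = True; light = True; wind = True; safe = False; idle = True; gpu = True

Set armed = True.
  then (¬armed ∨ light) forces light = True.
  then (¬light ∨ ¬safe) forces safe = False.
  then (idle ∨ safe) forces idle = True.
  then (¬idle ∨ ¬light ∨ wind) forces wind = True.
Set gpu = True.
All clauses satisfied.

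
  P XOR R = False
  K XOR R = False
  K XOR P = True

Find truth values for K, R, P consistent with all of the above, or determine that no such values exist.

Unsatisfiable — no assignment works.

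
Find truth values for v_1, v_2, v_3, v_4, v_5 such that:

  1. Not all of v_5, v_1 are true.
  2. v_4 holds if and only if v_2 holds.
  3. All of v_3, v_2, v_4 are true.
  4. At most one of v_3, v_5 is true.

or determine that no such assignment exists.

v_1 = False; v_2 = True; v_3 = True; v_4 = True; v_5 = False

  (1) {v_5, v_1}: 0/2 true — not all ✓
  (2) v_4=T, v_2=T — same ✓
  (3) {v_3, v_2, v_4}: all 3 true ✓
  (4) {v_3, v_5}: 1 true — at most one ✓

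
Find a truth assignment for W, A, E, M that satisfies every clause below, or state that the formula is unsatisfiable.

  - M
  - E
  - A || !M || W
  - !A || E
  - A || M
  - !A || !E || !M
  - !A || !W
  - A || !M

The formula is unsatisfiable.

Case E = True:
  (M) forces M = True.
  (!A || !E || !M) forces A = False.
  Clause (A || !M) is falsified — contradiction.
Case E = False:
  Clause (E) is falsified — contradiction.
Both cases fail, so the formula is unsatisfiable.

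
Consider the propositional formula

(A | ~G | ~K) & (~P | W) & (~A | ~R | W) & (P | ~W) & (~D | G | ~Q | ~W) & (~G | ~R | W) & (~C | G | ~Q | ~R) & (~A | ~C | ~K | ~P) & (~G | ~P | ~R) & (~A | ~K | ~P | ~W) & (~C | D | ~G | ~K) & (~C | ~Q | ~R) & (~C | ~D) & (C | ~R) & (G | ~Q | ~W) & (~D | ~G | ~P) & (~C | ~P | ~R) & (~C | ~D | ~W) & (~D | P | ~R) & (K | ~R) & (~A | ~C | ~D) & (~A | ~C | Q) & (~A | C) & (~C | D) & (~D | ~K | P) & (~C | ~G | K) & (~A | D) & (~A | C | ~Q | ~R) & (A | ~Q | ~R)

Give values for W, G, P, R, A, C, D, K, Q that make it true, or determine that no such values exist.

W = False, G = False, P = False, R = False, A = False, C = False, D = True, K = False, Q = True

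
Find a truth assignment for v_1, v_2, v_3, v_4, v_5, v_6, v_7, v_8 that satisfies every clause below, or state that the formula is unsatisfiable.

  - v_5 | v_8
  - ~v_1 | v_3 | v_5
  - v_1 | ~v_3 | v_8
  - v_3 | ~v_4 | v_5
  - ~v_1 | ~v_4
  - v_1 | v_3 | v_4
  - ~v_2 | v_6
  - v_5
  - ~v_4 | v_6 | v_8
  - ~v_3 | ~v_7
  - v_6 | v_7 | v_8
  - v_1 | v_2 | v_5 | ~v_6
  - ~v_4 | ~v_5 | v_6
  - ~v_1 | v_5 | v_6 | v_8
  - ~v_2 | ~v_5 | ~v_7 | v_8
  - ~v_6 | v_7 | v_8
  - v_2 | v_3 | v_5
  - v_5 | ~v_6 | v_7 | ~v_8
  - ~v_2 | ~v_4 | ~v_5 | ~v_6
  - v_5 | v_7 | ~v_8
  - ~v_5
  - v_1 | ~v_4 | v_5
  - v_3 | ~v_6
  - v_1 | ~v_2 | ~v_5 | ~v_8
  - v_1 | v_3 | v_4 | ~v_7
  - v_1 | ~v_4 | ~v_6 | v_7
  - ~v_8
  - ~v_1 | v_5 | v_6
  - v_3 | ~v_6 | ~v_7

The formula is unsatisfiable.

Case v_5 = True:
  Clause (~v_5) is falsified — contradiction.
Case v_5 = False:
  Clause (v_5) is falsified — contradiction.
Both cases fail, so the formula is unsatisfiable.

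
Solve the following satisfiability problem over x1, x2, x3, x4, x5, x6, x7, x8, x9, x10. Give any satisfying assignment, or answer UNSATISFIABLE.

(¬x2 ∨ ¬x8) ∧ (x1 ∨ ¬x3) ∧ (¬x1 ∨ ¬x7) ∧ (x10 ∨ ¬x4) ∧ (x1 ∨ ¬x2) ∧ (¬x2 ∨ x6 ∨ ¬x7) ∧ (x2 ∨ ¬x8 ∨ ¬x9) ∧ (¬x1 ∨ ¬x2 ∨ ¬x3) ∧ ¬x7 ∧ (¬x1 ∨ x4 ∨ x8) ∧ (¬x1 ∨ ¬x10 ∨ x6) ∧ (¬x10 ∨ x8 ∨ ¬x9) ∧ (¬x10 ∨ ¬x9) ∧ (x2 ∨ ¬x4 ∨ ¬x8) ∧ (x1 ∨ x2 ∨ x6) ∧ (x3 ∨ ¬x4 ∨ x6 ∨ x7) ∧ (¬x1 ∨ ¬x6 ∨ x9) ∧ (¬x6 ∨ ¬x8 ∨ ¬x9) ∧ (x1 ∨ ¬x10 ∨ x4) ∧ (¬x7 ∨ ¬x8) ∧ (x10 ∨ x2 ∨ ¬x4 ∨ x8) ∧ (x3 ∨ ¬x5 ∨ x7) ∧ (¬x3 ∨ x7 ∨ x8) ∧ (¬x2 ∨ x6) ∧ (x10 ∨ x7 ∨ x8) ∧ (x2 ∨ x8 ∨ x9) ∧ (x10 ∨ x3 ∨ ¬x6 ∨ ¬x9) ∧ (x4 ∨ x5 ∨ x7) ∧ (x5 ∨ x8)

Unit clause (¬x7) forces x7 = False.
Set x1 = True.
Set x2 = False.
Set x3 = True.
  then (¬x3 ∨ x7 ∨ x8) forces x8 = True.
  then (x2 ∨ ¬x8 ∨ ¬x9) forces x9 = False.
  then (x2 ∨ ¬x4 ∨ ¬x8) forces x4 = False.
  then (¬x1 ∨ ¬x6 ∨ x9) forces x6 = False.
  then (x4 ∨ x5 ∨ x7) forces x5 = True.
  then (¬x1 ∨ ¬x10 ∨ x6) forces x10 = False.
All clauses satisfied.

x1 = True; x2 = False; x3 = True; x4 = False; x5 = True; x6 = False; x7 = False; x8 = True; x9 = False; x10 = False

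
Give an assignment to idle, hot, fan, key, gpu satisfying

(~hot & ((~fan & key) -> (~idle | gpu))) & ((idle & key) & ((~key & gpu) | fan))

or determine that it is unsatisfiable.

idle = True, hot = False, fan = True, key = True, gpu = True

  ~hot & ((~fan & key) -> (~idle | gpu)) = True
    ~hot = True
    (~fan & key) -> (~idle | gpu) = True
      ~fan & key = False
        ~fan = False
      ~idle | gpu = True
        ~idle = False
  (idle & key) & ((~key & gpu) | fan) = True
    idle & key = True
    (~key & gpu) | fan = True
      ~key & gpu = False
        ~key = False
Both conjuncts True, so the formula holds.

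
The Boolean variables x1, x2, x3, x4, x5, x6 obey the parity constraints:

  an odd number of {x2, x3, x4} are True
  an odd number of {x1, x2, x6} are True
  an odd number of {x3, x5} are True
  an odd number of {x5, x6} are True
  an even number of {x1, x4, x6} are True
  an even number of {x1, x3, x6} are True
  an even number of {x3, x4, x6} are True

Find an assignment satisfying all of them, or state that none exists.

x1 = False; x2 = True; x3 = False; x4 = False; x5 = True; x6 = False

{x2, x3, x4}: 1 true → odd ✓
{x1, x2, x6}: 1 true → odd ✓
{x3, x5}: 1 true → odd ✓
{x5, x6}: 1 true → odd ✓
{x1, x4, x6}: 0 true → even ✓
{x1, x3, x6}: 0 true → even ✓
{x3, x4, x6}: 0 true → even ✓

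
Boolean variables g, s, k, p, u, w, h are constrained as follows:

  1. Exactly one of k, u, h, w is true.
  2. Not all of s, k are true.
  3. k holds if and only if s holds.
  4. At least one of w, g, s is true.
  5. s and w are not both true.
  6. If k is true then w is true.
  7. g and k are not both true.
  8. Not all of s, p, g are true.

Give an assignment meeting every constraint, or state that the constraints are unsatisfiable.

g = True, s = False, k = False, p = True, u = False, w = False, h = True

  (1) {k, u, h, w}: 1 true — exactly one ✓
  (2) {s, k}: 0/2 true — not all ✓
  (3) k=F, s=F — same ✓
  (4) {w, g, s}: 1 true — at least one ✓
  (5) s=F, w=F — not both ✓
  (6) k=F ⇒ w: vacuous ✓
  (7) g=T, k=F — not both ✓
  (8) {s, p, g}: 2/3 true — not all ✓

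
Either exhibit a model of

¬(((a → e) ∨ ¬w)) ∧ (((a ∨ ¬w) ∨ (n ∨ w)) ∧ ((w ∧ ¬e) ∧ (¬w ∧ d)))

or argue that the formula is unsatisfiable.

Unsatisfiable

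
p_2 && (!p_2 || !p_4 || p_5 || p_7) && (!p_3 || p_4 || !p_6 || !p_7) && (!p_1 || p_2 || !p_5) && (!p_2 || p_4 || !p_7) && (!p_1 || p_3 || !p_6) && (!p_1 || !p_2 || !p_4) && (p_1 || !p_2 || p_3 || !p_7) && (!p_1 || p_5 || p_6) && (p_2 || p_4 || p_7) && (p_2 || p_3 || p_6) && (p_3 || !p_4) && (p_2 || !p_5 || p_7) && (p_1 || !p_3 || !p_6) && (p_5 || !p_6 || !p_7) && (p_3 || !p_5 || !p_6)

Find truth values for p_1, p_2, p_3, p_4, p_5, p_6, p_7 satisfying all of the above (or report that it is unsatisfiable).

Unit clause (p_2) forces p_2 = True.
Set p_1 = True.
  then (!p_1 || !p_2 || !p_4) forces p_4 = False.
  then (!p_2 || p_4 || !p_7) forces p_7 = False.
Set p_3 = False.
  then (!p_1 || p_3 || !p_6) forces p_6 = False.
  then (!p_1 || p_5 || p_6) forces p_5 = True.
All clauses satisfied.

p_1 = True, p_2 = True, p_3 = False, p_4 = False, p_5 = True, p_6 = False, p_7 = False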